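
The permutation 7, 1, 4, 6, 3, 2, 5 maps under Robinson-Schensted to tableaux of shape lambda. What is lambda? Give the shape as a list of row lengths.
[3, 2, 1, 1]

Row-insert each entry into an empty tableau.

After inserting 7: P = [[7]].
After inserting 1: P = [[1], [7]].
After inserting 4: P = [[1, 4], [7]].
After inserting 6: P = [[1, 4, 6], [7]].
After inserting 3: P = [[1, 3, 6], [4], [7]].
After inserting 2: P = [[1, 2, 6], [3], [4], [7]].
After inserting 5: P = [[1, 2, 5], [3, 6], [4], [7]].

The final insertion tableau P = [[1, 2, 5], [3, 6], [4], [7]] has shape [3, 2, 1, 1].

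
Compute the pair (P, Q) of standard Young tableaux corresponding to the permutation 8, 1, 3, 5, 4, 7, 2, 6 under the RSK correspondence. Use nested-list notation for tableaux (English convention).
Insert each entry of the permutation into P by Schensted row insertion, recording in Q the position of each new cell.

Insert 8: appended to row 1. P = [[8]].
Insert 1: 1 bumps 8 from row 1; 8 starts row 2. P = [[1], [8]].
Insert 3: appended to row 1. P = [[1, 3], [8]].
Insert 5: appended to row 1. P = [[1, 3, 5], [8]].
Insert 4: 4 bumps 5 from row 1; 5 bumps 8 from row 2; 8 starts row 3. P = [[1, 3, 4], [5], [8]].
Insert 7: appended to row 1. P = [[1, 3, 4, 7], [5], [8]].
Insert 2: 2 bumps 3 from row 1; 3 bumps 5 from row 2; 5 bumps 8 from row 3; 8 starts row 4. P = [[1, 2, 4, 7], [3], [5], [8]].
Insert 6: 6 bumps 7 from row 1; 7 appends to row 2. P = [[1, 2, 4, 6], [3, 7], [5], [8]].

So P = [[1, 2, 4, 6], [3, 7], [5], [8]], Q = [[1, 3, 4, 6], [2, 8], [5], [7]].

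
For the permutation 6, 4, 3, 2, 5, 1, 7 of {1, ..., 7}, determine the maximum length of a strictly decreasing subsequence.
5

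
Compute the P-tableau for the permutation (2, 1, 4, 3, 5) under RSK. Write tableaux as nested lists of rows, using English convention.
P = [[1, 3, 5], [2, 4]]

After inserting 2: P = [[2]].
After inserting 1: P = [[1], [2]].
After inserting 4: P = [[1, 4], [2]].
After inserting 3: P = [[1, 3], [2, 4]].
After inserting 5: P = [[1, 3, 5], [2, 4]].

So P = [[1, 3, 5], [2, 4]].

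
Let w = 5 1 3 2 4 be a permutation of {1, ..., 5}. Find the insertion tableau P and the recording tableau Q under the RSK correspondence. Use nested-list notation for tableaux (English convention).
P = [[1, 2, 4], [3], [5]], Q = [[1, 3, 5], [2], [4]]

Insert each entry of the permutation into P by Schensted row insertion, recording in Q the position of each new cell.

Insert 5: appended to row 1. P = [[5]].
Insert 1: 1 bumps 5 from row 1; 5 starts row 2. P = [[1], [5]].
Insert 3: appended to row 1. P = [[1, 3], [5]].
Insert 2: 2 bumps 3 from row 1; 3 bumps 5 from row 2; 5 starts row 3. P = [[1, 2], [3], [5]].
Insert 4: appended to row 1. P = [[1, 2, 4], [3], [5]].

So P = [[1, 2, 4], [3], [5]], Q = [[1, 3, 5], [2], [4]].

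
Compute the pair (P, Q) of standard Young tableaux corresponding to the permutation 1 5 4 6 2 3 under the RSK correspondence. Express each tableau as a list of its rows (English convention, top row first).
Insert each entry of the permutation into P by Schensted row insertion, recording in Q the position of each new cell.

Insert 1: appended to row 1. P = [[1]], Q = [[1]].
Insert 5: appended to row 1. P = [[1, 5]], Q = [[1, 2]].
Insert 4: 4 bumps 5 from row 1; 5 starts row 2. P = [[1, 4], [5]], Q = [[1, 2], [3]].
Insert 6: appended to row 1. P = [[1, 4, 6], [5]], Q = [[1, 2, 4], [3]].
Insert 2: 2 bumps 4 from row 1; 4 bumps 5 from row 2; 5 starts row 3. P = [[1, 2, 6], [4], [5]], Q = [[1, 2, 4], [3], [5]].
Insert 3: 3 bumps 6 from row 1; 6 appends to row 2. P = [[1, 2, 3], [4, 6], [5]], Q = [[1, 2, 4], [3, 6], [5]].

So P = [[1, 2, 3], [4, 6], [5]], Q = [[1, 2, 4], [3, 6], [5]].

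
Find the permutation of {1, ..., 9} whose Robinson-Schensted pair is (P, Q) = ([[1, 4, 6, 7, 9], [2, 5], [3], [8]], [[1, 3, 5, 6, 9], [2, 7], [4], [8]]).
Reverse RSK: for i = n, n-1, ..., 1, locate i in Q, remove the corresponding corner cell from P, and reverse-bump its entry up through P; the value ejected from row 1 is w(i).

So w = 8 3 5 2 6 7 4 1 9.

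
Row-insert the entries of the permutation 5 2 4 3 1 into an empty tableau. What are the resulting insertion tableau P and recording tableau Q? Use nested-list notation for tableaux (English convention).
Insert each entry of the permutation into P by Schensted row insertion, recording in Q the position of each new cell.

After inserting 5: P = [[5]].
After inserting 2: P = [[2], [5]].
After inserting 4: P = [[2, 4], [5]].
After inserting 3: P = [[2, 3], [4], [5]].
After inserting 1: P = [[1, 3], [2], [4], [5]].

So P = [[1, 3], [2], [4], [5]], Q = [[1, 3], [2], [4], [5]].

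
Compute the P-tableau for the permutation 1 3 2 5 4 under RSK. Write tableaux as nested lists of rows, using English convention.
Insert 1: appended to row 1. P = [[1]].
Insert 3: appended to row 1. P = [[1, 3]].
Insert 2: 2 bumps 3 from row 1; 3 starts row 2. P = [[1, 2], [3]].
Insert 5: appended to row 1. P = [[1, 2, 5], [3]].
Insert 4: 4 bumps 5 from row 1; 5 appends to row 2. P = [[1, 2, 4], [3, 5]].

So P = [[1, 2, 4], [3, 5]].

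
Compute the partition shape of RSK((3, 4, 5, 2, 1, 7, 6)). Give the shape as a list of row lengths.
Row-insert each entry into an empty tableau.

After inserting 3: P = [[3]].
After inserting 4: P = [[3, 4]].
After inserting 5: P = [[3, 4, 5]].
After inserting 2: P = [[2, 4, 5], [3]].
After inserting 1: P = [[1, 4, 5], [2], [3]].
After inserting 7: P = [[1, 4, 5, 7], [2], [3]].
After inserting 6: P = [[1, 4, 5, 6], [2, 7], [3]].

The final insertion tableau P = [[1, 4, 5, 6], [2, 7], [3]] has shape [4, 2, 1].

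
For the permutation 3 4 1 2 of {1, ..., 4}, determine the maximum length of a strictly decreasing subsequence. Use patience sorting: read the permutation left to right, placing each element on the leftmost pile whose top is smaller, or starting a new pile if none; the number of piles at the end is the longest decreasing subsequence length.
2

3: new pile. tops = [3]
4: onto pile 1 (replacing 3). tops = [4]
1: new pile. tops = [4, 1]
2: onto pile 2 (replacing 1). tops = [4, 2]

2 piles, so the longest decreasing subsequence has length 2.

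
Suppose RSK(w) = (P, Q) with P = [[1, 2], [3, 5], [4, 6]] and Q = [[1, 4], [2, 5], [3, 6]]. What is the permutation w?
4 3 1 6 5 2

Reverse the RSK construction: for i from n down to 1, find the cell of Q containing i, remove the entry at that cell from P, and reverse-bump it up through P; the value ejected from row 1 is w(i).

Step i=6: Q has 6 at row 3, column 2; remove 6 from row 3 of P and reverse-bump: 6 enters row 2 and ejects 5; 5 enters row 1 and ejects 2. So w(6) = 2. P is now [[1, 5], [3, 6], [4]].
Step i=5: Q has 5 at row 2, column 2; remove 6 from row 2 of P and reverse-bump: 6 enters row 1 and ejects 5. So w(5) = 5. P is now [[1, 6], [3], [4]].
Step i=4: Q has 4 at row 1, column 2; remove that cell from P, ejecting 6. So w(4) = 6. P is now [[1], [3], [4]].
Step i=3: Q has 3 at row 3, column 1; remove 4 from row 3 of P and reverse-bump: 4 enters row 2 and ejects 3; 3 enters row 1 and ejects 1. So w(3) = 1. P is now [[3], [4]].
Step i=2: Q has 2 at row 2, column 1; remove 4 from row 2 of P and reverse-bump: 4 enters row 1 and ejects 3. So w(2) = 3. P is now [[4]].
Step i=1: Q has 1 at row 1, column 1; remove that cell from P, ejecting 4. So w(1) = 4. P is now [].

So w = 4 3 1 6 5 2.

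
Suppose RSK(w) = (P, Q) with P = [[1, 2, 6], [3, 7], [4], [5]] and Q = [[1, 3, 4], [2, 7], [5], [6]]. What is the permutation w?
Reverse the RSK construction: for i from n down to 1, find the cell of Q containing i, remove the entry at that cell from P, and reverse-bump it up through P; the value ejected from row 1 is w(i).

Step i=7: Q has 7 at row 2, column 2; remove 7 from row 2 of P and reverse-bump: 7 enters row 1 and ejects 6. So w(7) = 6. P is now [[1, 2, 7], [3], [4], [5]].
Step i=6: Q has 6 at row 4, column 1; remove 5 from row 4 of P and reverse-bump: 5 enters row 3 and ejects 4; 4 enters row 2 and ejects 3; 3 enters row 1 and ejects 2. So w(6) = 2. P is now [[1, 3, 7], [4], [5]].
Step i=5: Q has 5 at row 3, column 1; remove 5 from row 3 of P and reverse-bump: 5 enters row 2 and ejects 4; 4 enters row 1 and ejects 3. So w(5) = 3. P is now [[1, 4, 7], [5]].
Step i=4: Q has 4 at row 1, column 3; remove that cell from P, ejecting 7. So w(4) = 7. P is now [[1, 4], [5]].
Step i=3: Q has 3 at row 1, column 2; remove that cell from P, ejecting 4. So w(3) = 4. P is now [[1], [5]].
Step i=2: Q has 2 at row 2, column 1; remove 5 from row 2 of P and reverse-bump: 5 enters row 1 and ejects 1. So w(2) = 1. P is now [[5]].
Step i=1: Q has 1 at row 1, column 1; remove that cell from P, ejecting 5. So w(1) = 5. P is now [].

So w = 5 1 4 7 3 2 6.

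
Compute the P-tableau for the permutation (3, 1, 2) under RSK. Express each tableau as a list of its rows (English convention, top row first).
P = [[1, 2], [3]]

Insert 3: appended to row 1. P = [[3]].
Insert 1: 1 bumps 3 from row 1; 3 starts row 2. P = [[1], [3]].
Insert 2: appended to row 1. P = [[1, 2], [3]].

So P = [[1, 2], [3]].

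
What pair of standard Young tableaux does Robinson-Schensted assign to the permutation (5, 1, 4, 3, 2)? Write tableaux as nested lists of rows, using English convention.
Insert each entry of the permutation into P by Schensted row insertion, recording in Q the position of each new cell.

Insert 5: appended to row 1. P = [[5]].
Insert 1: 1 bumps 5 from row 1; 5 starts row 2. P = [[1], [5]].
Insert 4: appended to row 1. P = [[1, 4], [5]].
Insert 3: 3 bumps 4 from row 1; 4 bumps 5 from row 2; 5 starts row 3. P = [[1, 3], [4], [5]].
Insert 2: 2 bumps 3 from row 1; 3 bumps 4 from row 2; 4 bumps 5 from row 3; 5 starts row 4. P = [[1, 2], [3], [4], [5]].

So P = [[1, 2], [3], [4], [5]], Q = [[1, 3], [2], [4], [5]].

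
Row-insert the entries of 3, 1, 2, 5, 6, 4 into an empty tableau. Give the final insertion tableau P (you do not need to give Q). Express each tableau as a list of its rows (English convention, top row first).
P = [[1, 2, 4, 6], [3, 5]]

Insert 3: appended to row 1. P = [[3]].
Insert 1: 1 bumps 3 from row 1; 3 starts row 2. P = [[1], [3]].
Insert 2: appended to row 1. P = [[1, 2], [3]].
Insert 5: appended to row 1. P = [[1, 2, 5], [3]].
Insert 6: appended to row 1. P = [[1, 2, 5, 6], [3]].
Insert 4: 4 bumps 5 from row 1; 5 appends to row 2. P = [[1, 2, 4, 6], [3, 5]].

So P = [[1, 2, 4, 6], [3, 5]].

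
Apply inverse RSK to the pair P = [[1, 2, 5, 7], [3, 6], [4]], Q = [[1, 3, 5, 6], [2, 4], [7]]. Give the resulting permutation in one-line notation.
Reverse the RSK construction: for i from n down to 1, find the cell of Q containing i, remove the entry at that cell from P, and reverse-bump it up through P; the value ejected from row 1 is w(i).

Step i=7: Q has 7 at row 3, column 1; remove 4 from row 3 of P and reverse-bump: 4 enters row 2 and ejects 3; 3 enters row 1 and ejects 2. So w(7) = 2. P is now [[1, 3, 5, 7], [4, 6]].
Step i=6: Q has 6 at row 1, column 4; remove that cell from P, ejecting 7. So w(6) = 7. P is now [[1, 3, 5], [4, 6]].
Step i=5: Q has 5 at row 1, column 3; remove that cell from P, ejecting 5. So w(5) = 5. P is now [[1, 3], [4, 6]].
Step i=4: Q has 4 at row 2, column 2; remove 6 from row 2 of P and reverse-bump: 6 enters row 1 and ejects 3. So w(4) = 3. P is now [[1, 6], [4]].
Step i=3: Q has 3 at row 1, column 2; remove that cell from P, ejecting 6. So w(3) = 6. P is now [[1], [4]].
Step i=2: Q has 2 at row 2, column 1; remove 4 from row 2 of P and reverse-bump: 4 enters row 1 and ejects 1. So w(2) = 1. P is now [[4]].
Step i=1: Q has 1 at row 1, column 1; remove that cell from P, ejecting 4. So w(1) = 4. P is now [].

So w = 4 1 6 3 5 7 2.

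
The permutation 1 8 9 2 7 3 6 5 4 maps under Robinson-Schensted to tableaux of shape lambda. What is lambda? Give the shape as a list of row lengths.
Row-insert each entry into an empty tableau.

After inserting 1: P = [[1]].
After inserting 8: P = [[1, 8]].
After inserting 9: P = [[1, 8, 9]].
After inserting 2: P = [[1, 2, 9], [8]].
After inserting 7: P = [[1, 2, 7], [8, 9]].
After inserting 3: P = [[1, 2, 3], [7, 9], [8]].
After inserting 6: P = [[1, 2, 3, 6], [7, 9], [8]].
After inserting 5: P = [[1, 2, 3, 5], [6, 9], [7], [8]].
After inserting 4: P = [[1, 2, 3, 4], [5, 9], [6], [7], [8]].

The final insertion tableau P = [[1, 2, 3, 4], [5, 9], [6], [7], [8]] has shape [4, 2, 1, 1, 1].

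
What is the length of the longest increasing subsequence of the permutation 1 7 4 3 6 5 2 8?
4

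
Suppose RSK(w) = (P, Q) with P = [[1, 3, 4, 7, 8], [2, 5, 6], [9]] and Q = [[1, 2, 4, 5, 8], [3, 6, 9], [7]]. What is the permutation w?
Reverse the RSK construction: for i from n down to 1, find the cell of Q containing i, remove the entry at that cell from P, and reverse-bump it up through P; the value ejected from row 1 is w(i).

Step i=9: Q has 9 at row 2, column 3; remove 6 from row 2 of P and reverse-bump: 6 enters row 1 and ejects 4. So w(9) = 4. P is now [[1, 3, 6, 7, 8], [2, 5], [9]].
Step i=8: Q has 8 at row 1, column 5; remove that cell from P, ejecting 8. So w(8) = 8. P is now [[1, 3, 6, 7], [2, 5], [9]].
Step i=7: Q has 7 at row 3, column 1; remove 9 from row 3 of P and reverse-bump: 9 enters row 2 and ejects 5; 5 enters row 1 and ejects 3. So w(7) = 3. P is now [[1, 5, 6, 7], [2, 9]].
Step i=6: Q has 6 at row 2, column 2; remove 9 from row 2 of P and reverse-bump: 9 enters row 1 and ejects 7. So w(6) = 7. P is now [[1, 5, 6, 9], [2]].
Step i=5: Q has 5 at row 1, column 4; remove that cell from P, ejecting 9. So w(5) = 9. P is now [[1, 5, 6], [2]].
Step i=4: Q has 4 at row 1, column 3; remove that cell from P, ejecting 6. So w(4) = 6. P is now [[1, 5], [2]].
Step i=3: Q has 3 at row 2, column 1; remove 2 from row 2 of P and reverse-bump: 2 enters row 1 and ejects 1. So w(3) = 1. P is now [[2, 5]].
Step i=2: Q has 2 at row 1, column 2; remove that cell from P, ejecting 5. So w(2) = 5. P is now [[2]].
Step i=1: Q has 1 at row 1, column 1; remove that cell from P, ejecting 2. So w(1) = 2. P is now [].

So w = 2 5 1 6 9 7 3 8 4.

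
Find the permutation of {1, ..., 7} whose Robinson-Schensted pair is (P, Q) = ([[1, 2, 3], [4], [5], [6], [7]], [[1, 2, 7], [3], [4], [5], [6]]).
Reverse the RSK construction: for i from n down to 1, find the cell of Q containing i, remove the entry at that cell from P, and reverse-bump it up through P; the value ejected from row 1 is w(i).

Step i=7: Q has 7 at row 1, column 3; remove that cell from P, ejecting 3. So w(7) = 3. P is now [[1, 2], [4], [5], [6], [7]].
Step i=6: Q has 6 at row 5, column 1; remove 7 from row 5 of P and reverse-bump: 7 enters row 4 and ejects 6; 6 enters row 3 and ejects 5; 5 enters row 2 and ejects 4; 4 enters row 1 and ejects 2. So w(6) = 2. P is now [[1, 4], [5], [6], [7]].
Step i=5: Q has 5 at row 4, column 1; remove 7 from row 4 of P and reverse-bump: 7 enters row 3 and ejects 6; 6 enters row 2 and ejects 5; 5 enters row 1 and ejects 4. So w(5) = 4. P is now [[1, 5], [6], [7]].
Step i=4: Q has 4 at row 3, column 1; remove 7 from row 3 of P and reverse-bump: 7 enters row 2 and ejects 6; 6 enters row 1 and ejects 5. So w(4) = 5. P is now [[1, 6], [7]].
Step i=3: Q has 3 at row 2, column 1; remove 7 from row 2 of P and reverse-bump: 7 enters row 1 and ejects 6. So w(3) = 6. P is now [[1, 7]].
Step i=2: Q has 2 at row 1, column 2; remove that cell from P, ejecting 7. So w(2) = 7. P is now [[1]].
Step i=1: Q has 1 at row 1, column 1; remove that cell from P, ejecting 1. So w(1) = 1. P is now [].

So w = 1 7 6 5 4 2 3.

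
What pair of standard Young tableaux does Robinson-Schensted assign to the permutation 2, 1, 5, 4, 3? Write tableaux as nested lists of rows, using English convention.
Insert each entry of the permutation into P by Schensted row insertion, recording in Q the position of each new cell.

Insert 2: appended to row 1. P = [[2]], Q = [[1]].
Insert 1: 1 bumps 2 from row 1; 2 starts row 2. P = [[1], [2]], Q = [[1], [2]].
Insert 5: appended to row 1. P = [[1, 5], [2]], Q = [[1, 3], [2]].
Insert 4: 4 bumps 5 from row 1; 5 appends to row 2. P = [[1, 4], [2, 5]], Q = [[1, 3], [2, 4]].
Insert 3: 3 bumps 4 from row 1; 4 bumps 5 from row 2; 5 starts row 3. P = [[1, 3], [2, 4], [5]], Q = [[1, 3], [2, 4], [5]].

So P = [[1, 3], [2, 4], [5]], Q = [[1, 3], [2, 4], [5]].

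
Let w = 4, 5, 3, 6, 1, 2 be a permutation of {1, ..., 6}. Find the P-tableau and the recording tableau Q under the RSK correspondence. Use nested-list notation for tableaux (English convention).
Insert each entry of the permutation into P by Schensted row insertion, recording in Q the position of each new cell.

Insert 4: appended to row 1. P = [[4]], Q = [[1]].
Insert 5: appended to row 1. P = [[4, 5]], Q = [[1, 2]].
Insert 3: 3 bumps 4 from row 1; 4 starts row 2. P = [[3, 5], [4]], Q = [[1, 2], [3]].
Insert 6: appended to row 1. P = [[3, 5, 6], [4]], Q = [[1, 2, 4], [3]].
Insert 1: 1 bumps 3 from row 1; 3 bumps 4 from row 2; 4 starts row 3. P = [[1, 5, 6], [3], [4]], Q = [[1, 2, 4], [3], [5]].
Insert 2: 2 bumps 5 from row 1; 5 appends to row 2. P = [[1, 2, 6], [3, 5], [4]], Q = [[1, 2, 4], [3, 6], [5]].

So P = [[1, 2, 6], [3, 5], [4]], Q = [[1, 2, 4], [3, 6], [5]].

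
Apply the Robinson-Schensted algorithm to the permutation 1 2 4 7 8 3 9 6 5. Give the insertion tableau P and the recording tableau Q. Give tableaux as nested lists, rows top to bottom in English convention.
Insert each entry of the permutation into P by Schensted row insertion, recording in Q the position of each new cell.

After inserting 1: P = [[1]].
After inserting 2: P = [[1, 2]].
After inserting 4: P = [[1, 2, 4]].
After inserting 7: P = [[1, 2, 4, 7]].
After inserting 8: P = [[1, 2, 4, 7, 8]].
After inserting 3: P = [[1, 2, 3, 7, 8], [4]].
After inserting 9: P = [[1, 2, 3, 7, 8, 9], [4]].
After inserting 6: P = [[1, 2, 3, 6, 8, 9], [4, 7]].
After inserting 5: P = [[1, 2, 3, 5, 8, 9], [4, 6], [7]].

So P = [[1, 2, 3, 5, 8, 9], [4, 6], [7]], Q = [[1, 2, 3, 4, 5, 7], [6, 8], [9]].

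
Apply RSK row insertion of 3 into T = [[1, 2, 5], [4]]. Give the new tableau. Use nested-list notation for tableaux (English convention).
In row 1, 3 replaces 5 (the leftmost entry greater than 3); 5 is bumped to row 2. 5 is appended to row 2. The new tableau is [[1, 2, 3], [4, 5]].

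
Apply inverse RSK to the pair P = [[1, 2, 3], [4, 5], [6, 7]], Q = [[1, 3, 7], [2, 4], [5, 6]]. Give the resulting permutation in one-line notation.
6 4 7 5 1 2 3

Reverse the RSK construction: for i from n down to 1, find the cell of Q containing i, remove the entry at that cell from P, and reverse-bump it up through P; the value ejected from row 1 is w(i).

Step i=7: Q has 7 at row 1, column 3; remove that cell from P, ejecting 3. So w(7) = 3. P is now [[1, 2], [4, 5], [6, 7]].
Step i=6: Q has 6 at row 3, column 2; remove 7 from row 3 of P and reverse-bump: 7 enters row 2 and ejects 5; 5 enters row 1 and ejects 2. So w(6) = 2. P is now [[1, 5], [4, 7], [6]].
Step i=5: Q has 5 at row 3, column 1; remove 6 from row 3 of P and reverse-bump: 6 enters row 2 and ejects 4; 4 enters row 1 and ejects 1. So w(5) = 1. P is now [[4, 5], [6, 7]].
Step i=4: Q has 4 at row 2, column 2; remove 7 from row 2 of P and reverse-bump: 7 enters row 1 and ejects 5. So w(4) = 5. P is now [[4, 7], [6]].
Step i=3: Q has 3 at row 1, column 2; remove that cell from P, ejecting 7. So w(3) = 7. P is now [[4], [6]].
Step i=2: Q has 2 at row 2, column 1; remove 6 from row 2 of P and reverse-bump: 6 enters row 1 and ejects 4. So w(2) = 4. P is now [[6]].
Step i=1: Q has 1 at row 1, column 1; remove that cell from P, ejecting 6. So w(1) = 6. P is now [].

So w = 6 4 7 5 1 2 3.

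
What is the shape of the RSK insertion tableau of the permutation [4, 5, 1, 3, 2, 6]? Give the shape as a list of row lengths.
[3, 2, 1]

Row-insert each entry into an empty tableau.

After inserting 4: P = [[4]].
After inserting 5: P = [[4, 5]].
After inserting 1: P = [[1, 5], [4]].
After inserting 3: P = [[1, 3], [4, 5]].
After inserting 2: P = [[1, 2], [3, 5], [4]].
After inserting 6: P = [[1, 2, 6], [3, 5], [4]].

The final insertion tableau P = [[1, 2, 6], [3, 5], [4]] has shape [3, 2, 1].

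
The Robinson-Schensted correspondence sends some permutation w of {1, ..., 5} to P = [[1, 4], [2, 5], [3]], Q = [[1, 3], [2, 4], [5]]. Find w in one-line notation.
3 2 5 4 1

Reverse the RSK construction: for i from n down to 1, find the cell of Q containing i, remove the entry at that cell from P, and reverse-bump it up through P; the value ejected from row 1 is w(i).

Step i=5: Q has 5 at row 3, column 1; remove 3 from row 3 of P and reverse-bump: 3 enters row 2 and ejects 2; 2 enters row 1 and ejects 1. So w(5) = 1. P is now [[2, 4], [3, 5]].
Step i=4: Q has 4 at row 2, column 2; remove 5 from row 2 of P and reverse-bump: 5 enters row 1 and ejects 4. So w(4) = 4. P is now [[2, 5], [3]].
Step i=3: Q has 3 at row 1, column 2; remove that cell from P, ejecting 5. So w(3) = 5. P is now [[2], [3]].
Step i=2: Q has 2 at row 2, column 1; remove 3 from row 2 of P and reverse-bump: 3 enters row 1 and ejects 2. So w(2) = 2. P is now [[3]].
Step i=1: Q has 1 at row 1, column 1; remove that cell from P, ejecting 3. So w(1) = 3. P is now [].

So w = 3 2 5 4 1.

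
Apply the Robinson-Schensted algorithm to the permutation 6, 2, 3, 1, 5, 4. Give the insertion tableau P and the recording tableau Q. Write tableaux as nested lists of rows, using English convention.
P = [[1, 3, 4], [2, 5], [6]], Q = [[1, 3, 5], [2, 6], [4]]

Insert each entry of the permutation into P by Schensted row insertion, recording in Q the position of each new cell.

Insert 6: appended to row 1. P = [[6]].
Insert 2: 2 bumps 6 from row 1; 6 starts row 2. P = [[2], [6]].
Insert 3: appended to row 1. P = [[2, 3], [6]].
Insert 1: 1 bumps 2 from row 1; 2 bumps 6 from row 2; 6 starts row 3. P = [[1, 3], [2], [6]].
Insert 5: appended to row 1. P = [[1, 3, 5], [2], [6]].
Insert 4: 4 bumps 5 from row 1; 5 appends to row 2. P = [[1, 3, 4], [2, 5], [6]].

So P = [[1, 3, 4], [2, 5], [6]], Q = [[1, 3, 5], [2, 6], [4]].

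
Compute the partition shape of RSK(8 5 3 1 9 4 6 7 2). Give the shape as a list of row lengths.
RSK row insertion gives P = [[1, 2, 6, 7], [3, 4], [5, 9], [8]], which has shape [4, 2, 2, 1].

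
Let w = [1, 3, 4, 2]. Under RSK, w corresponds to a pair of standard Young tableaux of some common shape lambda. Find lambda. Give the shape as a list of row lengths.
RSK row insertion gives P = [[1, 2, 4], [3]], which has shape [3, 1].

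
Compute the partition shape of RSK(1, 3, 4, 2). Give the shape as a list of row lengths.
Row-insert each entry into an empty tableau.

After inserting 1: P = [[1]].
After inserting 3: P = [[1, 3]].
After inserting 4: P = [[1, 3, 4]].
After inserting 2: P = [[1, 2, 4], [3]].

The final insertion tableau P = [[1, 2, 4], [3]] has shape [3, 1].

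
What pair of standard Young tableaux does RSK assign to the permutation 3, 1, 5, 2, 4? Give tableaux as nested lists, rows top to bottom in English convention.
P = [[1, 2, 4], [3, 5]], Q = [[1, 3, 5], [2, 4]]

Insert each entry of the permutation into P by Schensted row insertion, recording in Q the position of each new cell.

Insert 3: appended to row 1. P = [[3]], Q = [[1]].
Insert 1: 1 bumps 3 from row 1; 3 starts row 2. P = [[1], [3]], Q = [[1], [2]].
Insert 5: appended to row 1. P = [[1, 5], [3]], Q = [[1, 3], [2]].
Insert 2: 2 bumps 5 from row 1; 5 appends to row 2. P = [[1, 2], [3, 5]], Q = [[1, 3], [2, 4]].
Insert 4: appended to row 1. P = [[1, 2, 4], [3, 5]], Q = [[1, 3, 5], [2, 4]].

So P = [[1, 2, 4], [3, 5]], Q = [[1, 3, 5], [2, 4]].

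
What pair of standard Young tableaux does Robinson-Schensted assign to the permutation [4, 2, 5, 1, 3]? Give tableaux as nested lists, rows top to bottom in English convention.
Insert each entry of the permutation into P by Schensted row insertion, recording in Q the position of each new cell.

Insert 4: appended to row 1. P = [[4]].
Insert 2: 2 bumps 4 from row 1; 4 starts row 2. P = [[2], [4]].
Insert 5: appended to row 1. P = [[2, 5], [4]].
Insert 1: 1 bumps 2 from row 1; 2 bumps 4 from row 2; 4 starts row 3. P = [[1, 5], [2], [4]].
Insert 3: 3 bumps 5 from row 1; 5 appends to row 2. P = [[1, 3], [2, 5], [4]].

So P = [[1, 3], [2, 5], [4]], Q = [[1, 3], [2, 5], [4]].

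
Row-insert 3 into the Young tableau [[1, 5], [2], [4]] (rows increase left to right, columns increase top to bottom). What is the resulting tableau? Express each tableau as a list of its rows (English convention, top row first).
[[1, 3], [2, 5], [4]]

In row 1, 3 replaces 5 (the leftmost entry greater than 3); 5 is bumped to row 2. 5 is appended to row 2. The new tableau is [[1, 3], [2, 5], [4]].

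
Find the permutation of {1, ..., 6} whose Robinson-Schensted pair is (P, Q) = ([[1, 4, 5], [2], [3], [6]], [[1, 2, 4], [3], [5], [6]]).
3 6 4 5 2 1

Reverse the RSK construction: for i from n down to 1, find the cell of Q containing i, remove the entry at that cell from P, and reverse-bump it up through P; the value ejected from row 1 is w(i).

Step i=6: Q has 6 at row 4, column 1; remove 6 from row 4 of P and reverse-bump: 6 enters row 3 and ejects 3; 3 enters row 2 and ejects 2; 2 enters row 1 and ejects 1. So w(6) = 1. P is now [[2, 4, 5], [3], [6]].
Step i=5: Q has 5 at row 3, column 1; remove 6 from row 3 of P and reverse-bump: 6 enters row 2 and ejects 3; 3 enters row 1 and ejects 2. So w(5) = 2. P is now [[3, 4, 5], [6]].
Step i=4: Q has 4 at row 1, column 3; remove that cell from P, ejecting 5. So w(4) = 5. P is now [[3, 4], [6]].
Step i=3: Q has 3 at row 2, column 1; remove 6 from row 2 of P and reverse-bump: 6 enters row 1 and ejects 4. So w(3) = 4. P is now [[3, 6]].
Step i=2: Q has 2 at row 1, column 2; remove that cell from P, ejecting 6. So w(2) = 6. P is now [[3]].
Step i=1: Q has 1 at row 1, column 1; remove that cell from P, ejecting 3. So w(1) = 3. P is now [].

So w = 3 6 4 5 2 1.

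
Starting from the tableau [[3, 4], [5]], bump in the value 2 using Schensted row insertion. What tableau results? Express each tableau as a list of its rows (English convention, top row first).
[[2, 4], [3], [5]]

In row 1, 2 replaces 3 (the leftmost entry greater than 2); 3 is bumped to row 2. In row 2, 3 replaces 5 (the leftmost entry greater than 3); 5 is bumped to row 3. 5 starts a new row 3. The new tableau is [[2, 4], [3], [5]].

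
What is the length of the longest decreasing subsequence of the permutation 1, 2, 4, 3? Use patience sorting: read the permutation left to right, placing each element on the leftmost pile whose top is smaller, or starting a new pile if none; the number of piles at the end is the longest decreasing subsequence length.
1: new pile. tops = [1]
2: onto pile 1 (replacing 1). tops = [2]
4: onto pile 1 (replacing 2). tops = [4]
3: new pile. tops = [4, 3]

2 piles, so the longest decreasing subsequence has length 2.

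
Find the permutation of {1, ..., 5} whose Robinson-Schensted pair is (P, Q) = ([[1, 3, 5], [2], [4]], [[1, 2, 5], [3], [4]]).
Reverse RSK: for i = n, n-1, ..., 1, locate i in Q, remove the corresponding corner cell from P, and reverse-bump its entry up through P; the value ejected from row 1 is w(i).

So w = 2 4 3 1 5.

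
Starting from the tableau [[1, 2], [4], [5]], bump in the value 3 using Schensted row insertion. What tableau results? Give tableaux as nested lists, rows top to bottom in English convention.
[[1, 2, 3], [4], [5]]

3 is larger than every entry of row 1, so it is appended to row 1. The new tableau is [[1, 2, 3], [4], [5]].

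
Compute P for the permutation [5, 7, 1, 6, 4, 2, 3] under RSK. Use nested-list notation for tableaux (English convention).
After inserting 5: P = [[5]].
After inserting 7: P = [[5, 7]].
After inserting 1: P = [[1, 7], [5]].
After inserting 6: P = [[1, 6], [5, 7]].
After inserting 4: P = [[1, 4], [5, 6], [7]].
After inserting 2: P = [[1, 2], [4, 6], [5], [7]].
After inserting 3: P = [[1, 2, 3], [4, 6], [5], [7]].

So P = [[1, 2, 3], [4, 6], [5], [7]].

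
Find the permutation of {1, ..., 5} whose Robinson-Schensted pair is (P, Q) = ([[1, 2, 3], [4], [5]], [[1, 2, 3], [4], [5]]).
Reverse the RSK construction: for i from n down to 1, find the cell of Q containing i, remove the entry at that cell from P, and reverse-bump it up through P; the value ejected from row 1 is w(i).

Step i=5: Q has 5 at row 3, column 1; remove 5 from row 3 of P and reverse-bump: 5 enters row 2 and ejects 4; 4 enters row 1 and ejects 3. So w(5) = 3. P is now [[1, 2, 4], [5]].
Step i=4: Q has 4 at row 2, column 1; remove 5 from row 2 of P and reverse-bump: 5 enters row 1 and ejects 4. So w(4) = 4. P is now [[1, 2, 5]].
Step i=3: Q has 3 at row 1, column 3; remove that cell from P, ejecting 5. So w(3) = 5. P is now [[1, 2]].
Step i=2: Q has 2 at row 1, column 2; remove that cell from P, ejecting 2. So w(2) = 2. P is now [[1]].
Step i=1: Q has 1 at row 1, column 1; remove that cell from P, ejecting 1. So w(1) = 1. P is now [].

So w = 1 2 5 4 3.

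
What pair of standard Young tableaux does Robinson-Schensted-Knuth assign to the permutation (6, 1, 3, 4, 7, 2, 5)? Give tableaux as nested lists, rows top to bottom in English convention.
Insert each entry of the permutation into P by Schensted row insertion, recording in Q the position of each new cell.

Insert 6: appended to row 1. P = [[6]].
Insert 1: 1 bumps 6 from row 1; 6 starts row 2. P = [[1], [6]].
Insert 3: appended to row 1. P = [[1, 3], [6]].
Insert 4: appended to row 1. P = [[1, 3, 4], [6]].
Insert 7: appended to row 1. P = [[1, 3, 4, 7], [6]].
Insert 2: 2 bumps 3 from row 1; 3 bumps 6 from row 2; 6 starts row 3. P = [[1, 2, 4, 7], [3], [6]].
Insert 5: 5 bumps 7 from row 1; 7 appends to row 2. P = [[1, 2, 4, 5], [3, 7], [6]].

So P = [[1, 2, 4, 5], [3, 7], [6]], Q = [[1, 3, 4, 5], [2, 7], [6]].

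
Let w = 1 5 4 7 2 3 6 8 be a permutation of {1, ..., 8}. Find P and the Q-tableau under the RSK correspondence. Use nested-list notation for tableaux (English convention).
P = [[1, 2, 3, 6, 8], [4, 7], [5]], Q = [[1, 2, 4, 7, 8], [3, 6], [5]]

Insert each entry of the permutation into P by Schensted row insertion, recording in Q the position of each new cell.

After inserting 1: P = [[1]].
After inserting 5: P = [[1, 5]].
After inserting 4: P = [[1, 4], [5]].
After inserting 7: P = [[1, 4, 7], [5]].
After inserting 2: P = [[1, 2, 7], [4], [5]].
After inserting 3: P = [[1, 2, 3], [4, 7], [5]].
After inserting 6: P = [[1, 2, 3, 6], [4, 7], [5]].
After inserting 8: P = [[1, 2, 3, 6, 8], [4, 7], [5]].

So P = [[1, 2, 3, 6, 8], [4, 7], [5]], Q = [[1, 2, 4, 7, 8], [3, 6], [5]].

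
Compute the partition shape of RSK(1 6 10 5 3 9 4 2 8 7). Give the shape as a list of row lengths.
Row-insert each entry into an empty tableau.

After inserting 1: P = [[1]].
After inserting 6: P = [[1, 6]].
After inserting 10: P = [[1, 6, 10]].
After inserting 5: P = [[1, 5, 10], [6]].
After inserting 3: P = [[1, 3, 10], [5], [6]].
After inserting 9: P = [[1, 3, 9], [5, 10], [6]].
After inserting 4: P = [[1, 3, 4], [5, 9], [6, 10]].
After inserting 2: P = [[1, 2, 4], [3, 9], [5, 10], [6]].
After inserting 8: P = [[1, 2, 4, 8], [3, 9], [5, 10], [6]].
After inserting 7: P = [[1, 2, 4, 7], [3, 8], [5, 9], [6, 10]].

The final insertion tableau P = [[1, 2, 4, 7], [3, 8], [5, 9], [6, 10]] has shape [4, 2, 2, 2].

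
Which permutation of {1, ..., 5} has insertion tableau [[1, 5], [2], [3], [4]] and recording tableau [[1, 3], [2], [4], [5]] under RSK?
Reverse RSK: for i = n, n-1, ..., 1, locate i in Q, remove the corresponding corner cell from P, and reverse-bump its entry up through P; the value ejected from row 1 is w(i).

So w = 4 3 5 2 1.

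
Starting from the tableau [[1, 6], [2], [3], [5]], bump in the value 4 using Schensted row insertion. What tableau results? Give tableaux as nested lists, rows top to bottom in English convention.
[[1, 4], [2, 6], [3], [5]]

In row 1, 4 replaces 6 (the leftmost entry greater than 4); 6 is bumped to row 2. 6 is appended to row 2. The new tableau is [[1, 4], [2, 6], [3], [5]].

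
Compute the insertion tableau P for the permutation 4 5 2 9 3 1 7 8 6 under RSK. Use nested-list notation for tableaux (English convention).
P = [[1, 3, 6, 8], [2, 5, 7], [4, 9]]

After inserting 4: P = [[4]].
After inserting 5: P = [[4, 5]].
After inserting 2: P = [[2, 5], [4]].
After inserting 9: P = [[2, 5, 9], [4]].
After inserting 3: P = [[2, 3, 9], [4, 5]].
After inserting 1: P = [[1, 3, 9], [2, 5], [4]].
After inserting 7: P = [[1, 3, 7], [2, 5, 9], [4]].
After inserting 8: P = [[1, 3, 7, 8], [2, 5, 9], [4]].
After inserting 6: P = [[1, 3, 6, 8], [2, 5, 7], [4, 9]].

So P = [[1, 3, 6, 8], [2, 5, 7], [4, 9]].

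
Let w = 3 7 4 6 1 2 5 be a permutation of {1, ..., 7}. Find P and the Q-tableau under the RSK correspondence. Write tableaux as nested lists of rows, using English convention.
P = [[1, 2, 5], [3, 4, 6], [7]], Q = [[1, 2, 4], [3, 6, 7], [5]]

Insert each entry of the permutation into P by Schensted row insertion, recording in Q the position of each new cell.

After inserting 3: P = [[3]].
After inserting 7: P = [[3, 7]].
After inserting 4: P = [[3, 4], [7]].
After inserting 6: P = [[3, 4, 6], [7]].
After inserting 1: P = [[1, 4, 6], [3], [7]].
After inserting 2: P = [[1, 2, 6], [3, 4], [7]].
After inserting 5: P = [[1, 2, 5], [3, 4, 6], [7]].

So P = [[1, 2, 5], [3, 4, 6], [7]], Q = [[1, 2, 4], [3, 6, 7], [5]].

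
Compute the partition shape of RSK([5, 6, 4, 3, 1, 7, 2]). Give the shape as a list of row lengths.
Row-insert each entry into an empty tableau.

After inserting 5: P = [[5]].
After inserting 6: P = [[5, 6]].
After inserting 4: P = [[4, 6], [5]].
After inserting 3: P = [[3, 6], [4], [5]].
After inserting 1: P = [[1, 6], [3], [4], [5]].
After inserting 7: P = [[1, 6, 7], [3], [4], [5]].
After inserting 2: P = [[1, 2, 7], [3, 6], [4], [5]].

The final insertion tableau P = [[1, 2, 7], [3, 6], [4], [5]] has shape [3, 2, 1, 1].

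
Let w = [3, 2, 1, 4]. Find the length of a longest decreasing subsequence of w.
3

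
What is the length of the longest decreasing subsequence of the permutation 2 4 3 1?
3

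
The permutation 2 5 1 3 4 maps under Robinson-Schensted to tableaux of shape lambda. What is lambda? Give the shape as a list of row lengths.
Row-insert each entry into an empty tableau.

After inserting 2: P = [[2]].
After inserting 5: P = [[2, 5]].
After inserting 1: P = [[1, 5], [2]].
After inserting 3: P = [[1, 3], [2, 5]].
After inserting 4: P = [[1, 3, 4], [2, 5]].

The final insertion tableau P = [[1, 3, 4], [2, 5]] has shape [3, 2].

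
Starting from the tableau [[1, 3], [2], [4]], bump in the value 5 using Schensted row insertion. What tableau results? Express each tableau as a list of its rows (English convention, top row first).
5 is larger than every entry of row 1, so it is appended to row 1. The new tableau is [[1, 3, 5], [2], [4]].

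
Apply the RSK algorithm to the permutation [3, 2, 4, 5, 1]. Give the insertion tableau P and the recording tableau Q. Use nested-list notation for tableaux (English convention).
P = [[1, 4, 5], [2], [3]], Q = [[1, 3, 4], [2], [5]]

Insert each entry of the permutation into P by Schensted row insertion, recording in Q the position of each new cell.

Insert 3: appended to row 1. P = [[3]].
Insert 2: 2 bumps 3 from row 1; 3 starts row 2. P = [[2], [3]].
Insert 4: appended to row 1. P = [[2, 4], [3]].
Insert 5: appended to row 1. P = [[2, 4, 5], [3]].
Insert 1: 1 bumps 2 from row 1; 2 bumps 3 from row 2; 3 starts row 3. P = [[1, 4, 5], [2], [3]].

So P = [[1, 4, 5], [2], [3]], Q = [[1, 3, 4], [2], [5]].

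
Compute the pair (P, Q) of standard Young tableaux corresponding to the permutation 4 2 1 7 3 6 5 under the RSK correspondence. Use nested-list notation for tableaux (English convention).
P = [[1, 3, 5], [2, 6], [4, 7]], Q = [[1, 4, 6], [2, 5], [3, 7]]

Insert each entry of the permutation into P by Schensted row insertion, recording in Q the position of each new cell.

After inserting 4: P = [[4]].
After inserting 2: P = [[2], [4]].
After inserting 1: P = [[1], [2], [4]].
After inserting 7: P = [[1, 7], [2], [4]].
After inserting 3: P = [[1, 3], [2, 7], [4]].
After inserting 6: P = [[1, 3, 6], [2, 7], [4]].
After inserting 5: P = [[1, 3, 5], [2, 6], [4, 7]].

So P = [[1, 3, 5], [2, 6], [4, 7]], Q = [[1, 4, 6], [2, 5], [3, 7]].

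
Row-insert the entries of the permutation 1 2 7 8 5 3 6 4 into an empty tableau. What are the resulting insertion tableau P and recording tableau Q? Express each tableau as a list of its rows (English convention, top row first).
P = [[1, 2, 3, 4], [5, 6], [7, 8]], Q = [[1, 2, 3, 4], [5, 7], [6, 8]]

Insert each entry of the permutation into P by Schensted row insertion, recording in Q the position of each new cell.

Insert 1: appended to row 1. P = [[1]].
Insert 2: appended to row 1. P = [[1, 2]].
Insert 7: appended to row 1. P = [[1, 2, 7]].
Insert 8: appended to row 1. P = [[1, 2, 7, 8]].
Insert 5: 5 bumps 7 from row 1; 7 starts row 2. P = [[1, 2, 5, 8], [7]].
Insert 3: 3 bumps 5 from row 1; 5 bumps 7 from row 2; 7 starts row 3. P = [[1, 2, 3, 8], [5], [7]].
Insert 6: 6 bumps 8 from row 1; 8 appends to row 2. P = [[1, 2, 3, 6], [5, 8], [7]].
Insert 4: 4 bumps 6 from row 1; 6 bumps 8 from row 2; 8 appends to row 3. P = [[1, 2, 3, 4], [5, 6], [7, 8]].

So P = [[1, 2, 3, 4], [5, 6], [7, 8]], Q = [[1, 2, 3, 4], [5, 7], [6, 8]].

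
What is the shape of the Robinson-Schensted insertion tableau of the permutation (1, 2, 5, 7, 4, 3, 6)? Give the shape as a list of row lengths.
[4, 2, 1]

Row-insert each entry into an empty tableau.

After inserting 1: P = [[1]].
After inserting 2: P = [[1, 2]].
After inserting 5: P = [[1, 2, 5]].
After inserting 7: P = [[1, 2, 5, 7]].
After inserting 4: P = [[1, 2, 4, 7], [5]].
After inserting 3: P = [[1, 2, 3, 7], [4], [5]].
After inserting 6: P = [[1, 2, 3, 6], [4, 7], [5]].

The final insertion tableau P = [[1, 2, 3, 6], [4, 7], [5]] has shape [4, 2, 1].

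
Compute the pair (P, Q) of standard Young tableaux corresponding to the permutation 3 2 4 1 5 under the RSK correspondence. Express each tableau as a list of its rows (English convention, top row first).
P = [[1, 4, 5], [2], [3]], Q = [[1, 3, 5], [2], [4]]

Insert each entry of the permutation into P by Schensted row insertion, recording in Q the position of each new cell.

Insert 3: appended to row 1. P = [[3]], Q = [[1]].
Insert 2: 2 bumps 3 from row 1; 3 starts row 2. P = [[2], [3]], Q = [[1], [2]].
Insert 4: appended to row 1. P = [[2, 4], [3]], Q = [[1, 3], [2]].
Insert 1: 1 bumps 2 from row 1; 2 bumps 3 from row 2; 3 starts row 3. P = [[1, 4], [2], [3]], Q = [[1, 3], [2], [4]].
Insert 5: appended to row 1. P = [[1, 4, 5], [2], [3]], Q = [[1, 3, 5], [2], [4]].

So P = [[1, 4, 5], [2], [3]], Q = [[1, 3, 5], [2], [4]].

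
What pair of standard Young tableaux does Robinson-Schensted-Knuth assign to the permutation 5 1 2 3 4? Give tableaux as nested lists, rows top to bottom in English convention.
Insert each entry of the permutation into P by Schensted row insertion, recording in Q the position of each new cell.

After inserting 5: P = [[5]].
After inserting 1: P = [[1], [5]].
After inserting 2: P = [[1, 2], [5]].
After inserting 3: P = [[1, 2, 3], [5]].
After inserting 4: P = [[1, 2, 3, 4], [5]].

So P = [[1, 2, 3, 4], [5]], Q = [[1, 3, 4, 5], [2]].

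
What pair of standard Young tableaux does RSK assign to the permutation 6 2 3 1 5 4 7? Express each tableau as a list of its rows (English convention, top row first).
P = [[1, 3, 4, 7], [2, 5], [6]], Q = [[1, 3, 5, 7], [2, 6], [4]]

Insert each entry of the permutation into P by Schensted row insertion, recording in Q the position of each new cell.

Insert 6: appended to row 1. P = [[6]], Q = [[1]].
Insert 2: 2 bumps 6 from row 1; 6 starts row 2. P = [[2], [6]], Q = [[1], [2]].
Insert 3: appended to row 1. P = [[2, 3], [6]], Q = [[1, 3], [2]].
Insert 1: 1 bumps 2 from row 1; 2 bumps 6 from row 2; 6 starts row 3. P = [[1, 3], [2], [6]], Q = [[1, 3], [2], [4]].
Insert 5: appended to row 1. P = [[1, 3, 5], [2], [6]], Q = [[1, 3, 5], [2], [4]].
Insert 4: 4 bumps 5 from row 1; 5 appends to row 2. P = [[1, 3, 4], [2, 5], [6]], Q = [[1, 3, 5], [2, 6], [4]].
Insert 7: appended to row 1. P = [[1, 3, 4, 7], [2, 5], [6]], Q = [[1, 3, 5, 7], [2, 6], [4]].

So P = [[1, 3, 4, 7], [2, 5], [6]], Q = [[1, 3, 5, 7], [2, 6], [4]].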